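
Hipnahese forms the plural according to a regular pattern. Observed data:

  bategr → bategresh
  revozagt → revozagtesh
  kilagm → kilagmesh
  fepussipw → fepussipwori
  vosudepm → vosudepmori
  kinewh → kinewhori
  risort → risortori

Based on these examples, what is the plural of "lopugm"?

"lopugm" has second-to-last letter 'g'. The stems whose second-to-last letter is 'g' (bategr → bategresh, revozagt → revozagtesh, kilagm → kilagmesh) add -esh.
So lopugm → lopugmesh.

lopugmesh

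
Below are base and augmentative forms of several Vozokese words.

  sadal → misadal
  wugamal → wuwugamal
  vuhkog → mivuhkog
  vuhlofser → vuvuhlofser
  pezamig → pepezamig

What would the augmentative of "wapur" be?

miwapur

pezamig and vuhkog both end in -g yet inflect differently (pepezamig, mivuhkog), so the final letter is not what conditions the rule; the number of vowels is.
"wapur" has 2 vowels. The stems with 2 vowels (vuhkog → mivuhkog, sadal → misadal) add the prefix mi-.
The other pattern: stems with 3 vowels repeat the first consonant+vowel as a prefix.
So wapur → miwapur.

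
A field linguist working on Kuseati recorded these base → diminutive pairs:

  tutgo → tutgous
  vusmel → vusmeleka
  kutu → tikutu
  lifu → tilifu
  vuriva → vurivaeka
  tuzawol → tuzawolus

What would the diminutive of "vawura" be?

tuzawol and vusmel both end in -l yet inflect differently (tuzawolus, vusmeleka), so the final letter is not what conditions the rule; the first letter is.
"vawura" begins with v-. The stems beginning with v- (vusmel → vusmeleka, vuriva → vurivaeka) add -eka.
The other patterns: stems beginning with t- add -us; stems beginning with k- or l- add the prefix ti-.
So vawura → vawuraeka.

vawuraeka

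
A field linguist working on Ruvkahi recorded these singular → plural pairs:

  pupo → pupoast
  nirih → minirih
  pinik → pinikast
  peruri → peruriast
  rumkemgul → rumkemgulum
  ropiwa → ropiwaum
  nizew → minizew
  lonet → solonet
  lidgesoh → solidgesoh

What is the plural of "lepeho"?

solepeho

nirih and lidgesoh both end in -h yet inflect differently (minirih, solidgesoh), so the final letter is not what conditions the rule; the first letter is.
"lepeho" begins with l-. The stems beginning with l- (lonet → solonet, lidgesoh → solidgesoh) add the prefix so-.
So lepeho → solepeho.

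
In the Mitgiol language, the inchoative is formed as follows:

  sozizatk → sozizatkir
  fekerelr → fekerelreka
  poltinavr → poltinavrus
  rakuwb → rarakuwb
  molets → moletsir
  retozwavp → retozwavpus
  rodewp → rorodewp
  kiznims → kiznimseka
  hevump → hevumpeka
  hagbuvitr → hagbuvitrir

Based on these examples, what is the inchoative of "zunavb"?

zunavbus

hagbuvitr and poltinavr both end in -r yet inflect differently (hagbuvitrir, poltinavrus), so the final letter is not what conditions the rule; the second-to-last letter is.
"zunavb" has second-to-last letter 'v'. The stems whose second-to-last letter is 'v' (retozwavp → retozwavpus, poltinavr → poltinavrus) add -us.
So zunavb → zunavbus.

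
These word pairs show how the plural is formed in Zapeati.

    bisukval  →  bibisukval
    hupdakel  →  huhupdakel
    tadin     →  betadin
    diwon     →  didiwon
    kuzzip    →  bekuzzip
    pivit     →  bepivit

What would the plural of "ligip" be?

beligip

tadin and diwon both end in -n yet inflect differently (betadin, didiwon), so the final letter is not what conditions the rule; the last vowel is.
"ligip" has last vowel 'i'. The stems whose last vowel is 'i' (pivit → bepivit, tadin → betadin, kuzzip → bekuzzip) add the prefix be-.
The other pattern: stems whose last vowel is 'a', 'e' or 'o' repeat the first consonant+vowel as a prefix.
So ligip → beligip.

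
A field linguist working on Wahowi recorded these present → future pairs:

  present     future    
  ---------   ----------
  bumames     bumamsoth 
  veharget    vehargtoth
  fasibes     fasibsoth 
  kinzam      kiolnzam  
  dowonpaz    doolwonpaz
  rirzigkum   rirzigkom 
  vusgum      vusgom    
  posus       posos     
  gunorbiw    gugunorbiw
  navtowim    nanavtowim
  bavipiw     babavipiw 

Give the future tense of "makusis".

"makusis" has last vowel 'i'. The stems whose last vowel is 'i' (gunorbiw → gugunorbiw, navtowim → nanavtowim, bavipiw → babavipiw) repeat the first consonant+vowel as a prefix.
The other patterns: stems whose last vowel is 'e' delete the last vowel and add -oth; stems whose last vowel is 'a' insert -ol- after the first vowel; stems whose last vowel is 'u' change the last vowel to 'o'.
So makusis → mamakusis.

mamakusis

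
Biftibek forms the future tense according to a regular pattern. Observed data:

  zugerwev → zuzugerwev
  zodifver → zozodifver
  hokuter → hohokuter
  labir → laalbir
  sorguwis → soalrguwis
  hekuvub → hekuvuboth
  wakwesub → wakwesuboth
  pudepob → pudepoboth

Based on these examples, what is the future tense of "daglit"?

daalglit

zodifver and labir both end in -r yet inflect differently (zozodifver, laalbir), so the final letter is not what conditions the rule; the last vowel is.
"daglit" has last vowel 'i'. The stems whose last vowel is 'i' (labir → laalbir, sorguwis → soalrguwis) insert -al- after the first vowel.
The other patterns: stems whose last vowel is 'e' repeat the first consonant+vowel as a prefix; stems whose last vowel is 'o' or 'u' add -oth.
So daglit → daalglit.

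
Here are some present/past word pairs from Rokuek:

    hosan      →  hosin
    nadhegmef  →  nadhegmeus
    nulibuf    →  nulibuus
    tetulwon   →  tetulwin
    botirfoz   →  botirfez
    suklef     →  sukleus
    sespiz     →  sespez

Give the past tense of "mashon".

botirfoz and tetulwon both have last vowel 'o' yet inflect differently (botirfez, tetulwin), so the last vowel is not what conditions the rule; the final letter is.
"mashon" ends in -n. The stems ending in -n (tetulwon → tetulwin, hosan → hosin) change the last vowel to 'i'.
So mashon → mashin.

mashin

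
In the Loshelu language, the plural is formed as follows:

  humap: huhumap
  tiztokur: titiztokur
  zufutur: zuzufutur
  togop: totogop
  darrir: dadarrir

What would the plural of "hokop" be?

Every pair shown (humap → huhumap, tiztokur → titiztokur, zufutur → zuzufutur, …) follows the same rule: repeat the first consonant+vowel as a prefix.
So hokop → hohokop.

hohokop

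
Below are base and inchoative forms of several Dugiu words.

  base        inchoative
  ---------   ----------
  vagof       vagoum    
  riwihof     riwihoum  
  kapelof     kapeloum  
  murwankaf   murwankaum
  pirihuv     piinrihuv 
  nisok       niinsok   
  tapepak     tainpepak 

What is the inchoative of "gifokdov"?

vagof and nisok both have last vowel 'o' yet inflect differently (vagoum, niinsok), so the last vowel is not what conditions the rule; the final letter is.
"gifokdov" ends in -v. The one such stem in the data (pirihuv → piinrihuv) inserts -in- after the first vowel (as do nisok, tapepak), so the same rule applies.
So gifokdov → giinfokdov.

giinfokdov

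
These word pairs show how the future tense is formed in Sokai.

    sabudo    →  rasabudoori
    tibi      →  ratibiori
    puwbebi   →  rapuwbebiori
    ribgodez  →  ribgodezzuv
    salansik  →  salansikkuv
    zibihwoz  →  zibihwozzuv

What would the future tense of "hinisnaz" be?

tibi and salansik both have last vowel 'i' yet inflect differently (ratibiori, salansikkuv), so the last vowel is not what conditions the rule; whether the stem ends in a vowel or a consonant is.
"hinisnaz" ends in a consonant. The stems ending in a consonant (ribgodez → ribgodezzuv, salansik → salansikkuv, zibihwoz → zibihwozzuv) double the final consonant and add -uv.
So hinisnaz → hinisnazzuv.

hinisnazzuv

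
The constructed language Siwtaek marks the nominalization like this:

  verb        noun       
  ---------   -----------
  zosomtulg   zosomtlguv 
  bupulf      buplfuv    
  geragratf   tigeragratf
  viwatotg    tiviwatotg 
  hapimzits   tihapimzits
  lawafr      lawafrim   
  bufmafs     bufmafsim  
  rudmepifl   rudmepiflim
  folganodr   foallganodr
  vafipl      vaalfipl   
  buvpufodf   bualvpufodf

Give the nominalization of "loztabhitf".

tiloztabhitf

bupulf and geragratf both end in -f yet inflect differently (buplfuv, tigeragratf), so the final letter is not what conditions the rule; the second-to-last letter is.
"loztabhitf" has second-to-last letter 't'. The stems whose second-to-last letter is 't' (geragratf → tigeragratf, viwatotg → tiviwatotg, hapimzits → tihapimzits) add the prefix ti-.
The other patterns: stems whose second-to-last letter is 'l' delete the last vowel and add -uv; stems whose second-to-last letter is 'f' add -im; stems whose second-to-last letter is 'd' or 'p' insert -al- after the first vowel.
So loztabhitf → tiloztabhitf.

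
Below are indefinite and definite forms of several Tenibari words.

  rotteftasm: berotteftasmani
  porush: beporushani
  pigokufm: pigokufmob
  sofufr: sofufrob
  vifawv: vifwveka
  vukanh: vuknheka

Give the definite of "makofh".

rotteftasm and pigokufm both end in -m yet inflect differently (berotteftasmani, pigokufmob), so the final letter is not what conditions the rule; the second-to-last letter is.
"makofh" has second-to-last letter 'f'. The stems whose second-to-last letter is 'f' (pigokufm → pigokufmob, sofufr → sofufrob) add -ob.
So makofh → makofhob.

makofhob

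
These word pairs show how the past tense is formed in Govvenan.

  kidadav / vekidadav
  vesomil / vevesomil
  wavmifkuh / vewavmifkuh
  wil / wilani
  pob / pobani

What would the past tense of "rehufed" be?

vesomil and wil both end in -l yet inflect differently (vevesomil, wilani), so the final letter is not what conditions the rule; the number of vowels is.
"rehufed" has 3 vowels. The stems with 3 vowels (kidadav → vekidadav, vesomil → vevesomil, wavmifkuh → vewavmifkuh) add the prefix ve-.
So rehufed → verehufed.

verehufed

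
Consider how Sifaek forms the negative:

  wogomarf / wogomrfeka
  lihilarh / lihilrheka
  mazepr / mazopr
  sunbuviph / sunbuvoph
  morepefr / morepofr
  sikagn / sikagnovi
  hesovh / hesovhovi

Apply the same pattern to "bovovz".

bovovzovi

"bovovz" has second-to-last letter 'v'. The one such stem in the data (hesovh → hesovhovi) adds -ovi, so the same rule applies.
The other patterns: stems whose second-to-last letter is 'r' delete the last vowel and add -eka; stems whose second-to-last letter is 'f' or 'p' change the last vowel to 'o'.
So bovovz → bovovzovi.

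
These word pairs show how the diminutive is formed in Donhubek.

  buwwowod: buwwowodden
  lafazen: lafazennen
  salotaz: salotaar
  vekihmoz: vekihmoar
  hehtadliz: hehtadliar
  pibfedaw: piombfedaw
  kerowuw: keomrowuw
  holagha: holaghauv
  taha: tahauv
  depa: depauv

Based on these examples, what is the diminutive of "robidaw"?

roombidaw

buwwowod and vekihmoz both have last vowel 'o' yet inflect differently (buwwowodden, vekihmoar), so the last vowel is not what conditions the rule; the final letter is.
"robidaw" ends in -w. The stems ending in -w (pibfedaw → piombfedaw, kerowuw → keomrowuw) insert -om- after the first vowel.
The other patterns: stems ending in -d or -n double the final consonant and add -en; stems ending in -z drop the final letter and add -ar; stems ending in -a add -uv.
So robidaw → roombidaw.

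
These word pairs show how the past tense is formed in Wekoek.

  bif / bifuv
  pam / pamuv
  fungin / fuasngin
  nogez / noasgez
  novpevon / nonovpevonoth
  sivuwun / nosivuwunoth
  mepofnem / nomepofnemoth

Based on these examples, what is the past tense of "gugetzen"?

"gugetzen" has 3 vowels. The stems with 3 vowels (novpevon → nonovpevonoth, sivuwun → nosivuwunoth, mepofnem → nomepofnemoth) add no- … -oth around the stem.
The other patterns: stems with 1 vowel add -uv; stems with 2 vowels insert -as- after the first vowel.
So gugetzen → nogugetzenoth.

nogugetzenoth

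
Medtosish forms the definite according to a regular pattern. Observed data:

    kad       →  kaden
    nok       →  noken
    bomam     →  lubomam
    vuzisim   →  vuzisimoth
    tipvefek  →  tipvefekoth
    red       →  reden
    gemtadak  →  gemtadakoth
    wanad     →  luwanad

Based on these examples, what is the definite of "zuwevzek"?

zuwevzekoth

red and wanad both end in -d yet inflect differently (reden, luwanad), so the final letter is not what conditions the rule; the number of vowels is.
"zuwevzek" has 3 vowels. The stems with 3 vowels (tipvefek → tipvefekoth, vuzisim → vuzisimoth, gemtadak → gemtadakoth) add -oth.
The other patterns: stems with 1 vowel add -en; stems with 2 vowels add the prefix lu-.
So zuwevzek → zuwevzekoth.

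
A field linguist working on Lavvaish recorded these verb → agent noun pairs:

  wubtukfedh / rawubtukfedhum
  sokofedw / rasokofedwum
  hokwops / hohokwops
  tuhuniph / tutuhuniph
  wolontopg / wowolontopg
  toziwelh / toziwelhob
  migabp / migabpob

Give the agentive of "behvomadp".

rabehvomadpum

wubtukfedh and tuhuniph both end in -h yet inflect differently (rawubtukfedhum, tutuhuniph), so the final letter is not what conditions the rule; the second-to-last letter is.
"behvomadp" has second-to-last letter 'd'. The stems whose second-to-last letter is 'd' (wubtukfedh → rawubtukfedhum, sokofedw → rasokofedwum) add ra- … -um around the stem.
The other patterns: stems whose second-to-last letter is 'p' repeat the first consonant+vowel as a prefix; stems whose second-to-last letter is 'b' or 'l' add -ob.
So behvomadp → rabehvomadpum.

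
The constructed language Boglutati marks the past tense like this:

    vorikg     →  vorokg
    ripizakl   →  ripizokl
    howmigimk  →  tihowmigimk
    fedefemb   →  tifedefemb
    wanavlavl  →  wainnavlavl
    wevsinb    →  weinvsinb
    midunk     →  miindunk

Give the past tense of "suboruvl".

ripizakl and wanavlavl both end in -l yet inflect differently (ripizokl, wainnavlavl), so the final letter is not what conditions the rule; the second-to-last letter is.
"suboruvl" has second-to-last letter 'v'. The one such stem in the data (wanavlavl → wainnavlavl) inserts -in- after the first vowel (as do wevsinb, midunk), so the same rule applies.
So suboruvl → suinboruvl.

suinboruvl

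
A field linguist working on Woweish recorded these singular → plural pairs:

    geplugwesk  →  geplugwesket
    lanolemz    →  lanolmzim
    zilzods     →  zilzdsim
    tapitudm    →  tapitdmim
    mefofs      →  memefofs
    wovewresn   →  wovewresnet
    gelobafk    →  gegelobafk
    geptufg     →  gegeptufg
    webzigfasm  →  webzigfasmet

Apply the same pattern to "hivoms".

gelobafk and geplugwesk both end in -k yet inflect differently (gegelobafk, geplugwesket), so the final letter is not what conditions the rule; the second-to-last letter is.
"hivoms" has second-to-last letter 'm'. The one such stem in the data (lanolemz → lanolmzim) deletes the last vowel and adds -im (as do zilzods, tapitudm), so the same rule applies.
So hivoms → hivmsim.

hivmsim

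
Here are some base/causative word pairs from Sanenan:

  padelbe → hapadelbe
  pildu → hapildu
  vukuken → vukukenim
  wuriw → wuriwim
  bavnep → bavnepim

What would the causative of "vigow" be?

padelbe and vukuken both have last vowel 'e' yet inflect differently (hapadelbe, vukukenim), so the last vowel is not what conditions the rule; whether the stem ends in a vowel or a consonant is.
"vigow" ends in a consonant. The stems ending in a consonant (vukuken → vukukenim, wuriw → wuriwim, bavnep → bavnepim) add -im.
So vigow → vigowim.

vigowim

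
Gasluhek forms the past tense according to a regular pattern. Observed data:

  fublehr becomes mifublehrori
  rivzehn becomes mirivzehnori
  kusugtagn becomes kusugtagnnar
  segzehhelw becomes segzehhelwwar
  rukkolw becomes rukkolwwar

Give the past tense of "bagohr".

mibagohrori

rivzehn and kusugtagn both end in -n yet inflect differently (mirivzehnori, kusugtagnnar), so the final letter is not what conditions the rule; the second-to-last letter is.
"bagohr" has second-to-last letter 'h'. The stems whose second-to-last letter is 'h' (fublehr → mifublehrori, rivzehn → mirivzehnori) add mi- … -ori around the stem.
So bagohr → mibagohrori.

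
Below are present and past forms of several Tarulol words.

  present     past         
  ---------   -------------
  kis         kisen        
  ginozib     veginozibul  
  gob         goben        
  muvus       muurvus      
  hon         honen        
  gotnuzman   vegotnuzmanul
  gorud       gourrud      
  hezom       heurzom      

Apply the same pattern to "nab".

naben

kis and muvus both end in -s yet inflect differently (kisen, muurvus), so the final letter is not what conditions the rule; the number of vowels is.
"nab" has 1 vowel. The stems with 1 vowel (kis → kisen, gob → goben, hon → honen) add -en.
So nab → naben.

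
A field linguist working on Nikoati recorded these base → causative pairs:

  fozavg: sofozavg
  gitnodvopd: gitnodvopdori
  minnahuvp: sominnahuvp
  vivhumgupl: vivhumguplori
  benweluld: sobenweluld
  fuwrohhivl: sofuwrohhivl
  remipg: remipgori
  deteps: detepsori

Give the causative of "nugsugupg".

nugsugupgori

remipg and fozavg both end in -g yet inflect differently (remipgori, sofozavg), so the final letter is not what conditions the rule; the second-to-last letter is.
"nugsugupg" has second-to-last letter 'p'. The stems whose second-to-last letter is 'p' (vivhumgupl → vivhumguplori, gitnodvopd → gitnodvopdori, remipg → remipgori) add -ori.
The other pattern: stems whose second-to-last letter is 'l' or 'v' add the prefix so-.
So nugsugupg → nugsugupgori.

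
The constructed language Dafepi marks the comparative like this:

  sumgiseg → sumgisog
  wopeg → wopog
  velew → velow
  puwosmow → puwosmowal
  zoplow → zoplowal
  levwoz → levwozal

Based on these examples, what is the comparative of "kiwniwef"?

kiwniwof

"kiwniwef" has last vowel 'e'. The stems whose last vowel is 'e' (sumgiseg → sumgisog, wopeg → wopog, velew → velow) change the last vowel to 'o'.
The other pattern: stems whose last vowel is 'o' add -al.
So kiwniwef → kiwniwof.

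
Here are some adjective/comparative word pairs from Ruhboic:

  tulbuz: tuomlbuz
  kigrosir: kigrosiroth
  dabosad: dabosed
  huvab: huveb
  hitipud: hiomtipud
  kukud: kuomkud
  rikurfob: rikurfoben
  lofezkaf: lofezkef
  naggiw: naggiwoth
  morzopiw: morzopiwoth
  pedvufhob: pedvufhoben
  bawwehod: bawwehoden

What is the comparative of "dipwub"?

diompwub

kukud and dabosad both end in -d yet inflect differently (kuomkud, dabosed), so the final letter is not what conditions the rule; the last vowel is.
"dipwub" has last vowel 'u'. The stems whose last vowel is 'u' (kukud → kuomkud, tulbuz → tuomlbuz, hitipud → hiomtipud) insert -om- after the first vowel.
The other patterns: stems whose last vowel is 'i' add -oth; stems whose last vowel is 'a' change the last vowel to 'e'; stems whose last vowel is 'o' add -en.
So dipwub → diompwub.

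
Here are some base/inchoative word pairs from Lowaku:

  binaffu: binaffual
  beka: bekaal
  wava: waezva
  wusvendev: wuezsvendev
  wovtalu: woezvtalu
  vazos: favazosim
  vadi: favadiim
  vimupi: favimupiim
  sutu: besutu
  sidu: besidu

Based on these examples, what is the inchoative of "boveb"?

bovebal

"boveb" begins with b-. The stems beginning with b- (binaffu → binaffual, beka → bekaal) add -al.
So boveb → bovebal.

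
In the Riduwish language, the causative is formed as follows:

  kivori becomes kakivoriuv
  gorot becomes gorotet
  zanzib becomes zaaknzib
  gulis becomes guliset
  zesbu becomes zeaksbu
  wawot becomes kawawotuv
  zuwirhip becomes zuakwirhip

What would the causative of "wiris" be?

kawirisuv

wawot and gorot both end in -t yet inflect differently (kawawotuv, gorotet), so the final letter is not what conditions the rule; the first letter is.
"wiris" begins with w-. The one such stem in the data (wawot → kawawotuv) adds ka- … -uv around the stem, so the same rule applies.
So wiris → kawirisuv.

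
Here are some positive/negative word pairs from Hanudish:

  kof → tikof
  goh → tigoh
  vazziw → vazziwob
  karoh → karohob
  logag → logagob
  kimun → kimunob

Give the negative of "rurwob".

goh and karoh both end in -h yet inflect differently (tigoh, karohob), so the final letter is not what conditions the rule; the number of vowels is.
"rurwob" has 2 vowels. The stems with 2 vowels (vazziw → vazziwob, karoh → karohob, logag → logagob) add -ob.
The other pattern: stems with 1 vowel add the prefix ti-.
So rurwob → rurwobob.

rurwobob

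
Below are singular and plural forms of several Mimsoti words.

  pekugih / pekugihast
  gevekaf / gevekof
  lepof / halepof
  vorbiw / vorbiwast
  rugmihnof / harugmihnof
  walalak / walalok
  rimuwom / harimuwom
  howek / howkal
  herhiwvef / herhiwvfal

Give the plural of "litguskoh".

gevekaf and lepof both end in -f yet inflect differently (gevekof, halepof), so the final letter is not what conditions the rule; the last vowel is.
"litguskoh" has last vowel 'o'. The stems whose last vowel is 'o' (lepof → halepof, rugmihnof → harugmihnof, rimuwom → harimuwom) add the prefix ha-.
So litguskoh → halitguskoh.

halitguskoh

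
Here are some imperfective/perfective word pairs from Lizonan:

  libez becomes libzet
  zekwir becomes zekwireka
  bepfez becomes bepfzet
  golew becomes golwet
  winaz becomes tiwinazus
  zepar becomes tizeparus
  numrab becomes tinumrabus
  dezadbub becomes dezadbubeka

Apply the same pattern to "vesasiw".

vesasiweka

bepfez and winaz both end in -z yet inflect differently (bepfzet, tiwinazus), so the final letter is not what conditions the rule; the last vowel is.
"vesasiw" has last vowel 'i'. The one such stem in the data (zekwir → zekwireka) adds -eka, so the same rule applies.
The other patterns: stems whose last vowel is 'e' delete the last vowel and add -et; stems whose last vowel is 'a' add ti- … -us around the stem.
So vesasiw → vesasiweka.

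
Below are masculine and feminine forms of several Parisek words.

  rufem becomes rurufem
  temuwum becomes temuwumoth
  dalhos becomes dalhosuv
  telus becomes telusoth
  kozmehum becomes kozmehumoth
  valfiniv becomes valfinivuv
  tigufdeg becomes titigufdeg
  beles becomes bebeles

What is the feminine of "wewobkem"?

rufem and kozmehum both end in -m yet inflect differently (rurufem, kozmehumoth), so the final letter is not what conditions the rule; the last vowel is.
"wewobkem" has last vowel 'e'. The stems whose last vowel is 'e' (beles → bebeles, tigufdeg → titigufdeg, rufem → rurufem) repeat the first consonant+vowel as a prefix.
The other patterns: stems whose last vowel is 'u' add -oth; stems whose last vowel is 'i' or 'o' add -uv.
So wewobkem → wewewobkem.

wewewobkem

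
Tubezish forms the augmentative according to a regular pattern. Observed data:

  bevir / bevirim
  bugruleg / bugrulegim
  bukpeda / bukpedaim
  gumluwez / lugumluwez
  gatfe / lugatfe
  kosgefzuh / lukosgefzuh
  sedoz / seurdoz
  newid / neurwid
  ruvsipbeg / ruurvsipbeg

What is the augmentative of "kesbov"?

lukesbov

gumluwez and sedoz both end in -z yet inflect differently (lugumluwez, seurdoz), so the final letter is not what conditions the rule; the first letter is.
"kesbov" begins with k-. The one such stem in the data (kosgefzuh → lukosgefzuh) adds the prefix lu-, so the same rule applies.
So kesbov → lukesbov.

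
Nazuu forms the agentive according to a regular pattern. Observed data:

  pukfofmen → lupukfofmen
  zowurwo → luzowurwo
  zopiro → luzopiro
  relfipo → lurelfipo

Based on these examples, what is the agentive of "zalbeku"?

luzalbeku

Every pair shown (pukfofmen → lupukfofmen, zowurwo → luzowurwo, zopiro → luzopiro, …) follows the same rule: add the prefix lu-.
So zalbeku → luzalbeku.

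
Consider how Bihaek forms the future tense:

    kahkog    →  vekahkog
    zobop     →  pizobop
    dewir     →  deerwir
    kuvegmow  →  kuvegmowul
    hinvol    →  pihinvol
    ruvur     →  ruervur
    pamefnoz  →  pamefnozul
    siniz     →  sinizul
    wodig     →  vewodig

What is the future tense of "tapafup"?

"tapafup" ends in -p. The one such stem in the data (zobop → pizobop) adds the prefix pi-, so the same rule applies.
The other patterns: stems ending in -g add the prefix ve-; stems ending in -r insert -er- after the first vowel; stems ending in -w or -z add -ul.
So tapafup → pitapafup.

pitapafup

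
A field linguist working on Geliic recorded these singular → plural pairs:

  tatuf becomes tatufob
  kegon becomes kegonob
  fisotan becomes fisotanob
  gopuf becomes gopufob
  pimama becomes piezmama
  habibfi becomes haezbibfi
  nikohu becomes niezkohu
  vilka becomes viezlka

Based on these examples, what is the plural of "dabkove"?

tatuf and nikohu both have last vowel 'u' yet inflect differently (tatufob, niezkohu), so the last vowel is not what conditions the rule; whether the stem ends in a vowel or a consonant is.
"dabkove" ends in a vowel. The stems ending in a vowel (nikohu → niezkohu, vilka → viezlka, pimama → piezmama) insert -ez- after the first vowel.
The other pattern: stems ending in a consonant add -ob.
So dabkove → daezbkove.

daezbkove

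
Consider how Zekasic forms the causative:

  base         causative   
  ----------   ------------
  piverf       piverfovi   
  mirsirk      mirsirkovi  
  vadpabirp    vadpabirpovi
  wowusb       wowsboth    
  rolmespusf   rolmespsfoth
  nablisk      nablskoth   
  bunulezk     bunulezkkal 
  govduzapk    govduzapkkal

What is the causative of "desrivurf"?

desrivurfovi

piverf and rolmespusf both end in -f yet inflect differently (piverfovi, rolmespsfoth), so the final letter is not what conditions the rule; the second-to-last letter is.
"desrivurf" has second-to-last letter 'r'. The stems whose second-to-last letter is 'r' (piverf → piverfovi, mirsirk → mirsirkovi, vadpabirp → vadpabirpovi) add -ovi.
So desrivurf → desrivurfovi.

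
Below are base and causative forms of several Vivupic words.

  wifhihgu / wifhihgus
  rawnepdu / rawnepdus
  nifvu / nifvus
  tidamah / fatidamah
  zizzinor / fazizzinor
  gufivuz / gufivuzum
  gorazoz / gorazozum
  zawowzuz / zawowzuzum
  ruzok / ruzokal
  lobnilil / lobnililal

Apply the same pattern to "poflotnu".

wifhihgu and gufivuz both have last vowel 'u' yet inflect differently (wifhihgus, gufivuzum), so the last vowel is not what conditions the rule; the final letter is.
"poflotnu" ends in -u. The stems ending in -u (wifhihgu → wifhihgus, rawnepdu → rawnepdus, nifvu → nifvus) drop the final letter and add -us.
The other patterns: stems ending in -h or -r add the prefix fa-; stems ending in -z add -um; stems ending in -k or -l add -al.
So poflotnu → poflotnus.

poflotnus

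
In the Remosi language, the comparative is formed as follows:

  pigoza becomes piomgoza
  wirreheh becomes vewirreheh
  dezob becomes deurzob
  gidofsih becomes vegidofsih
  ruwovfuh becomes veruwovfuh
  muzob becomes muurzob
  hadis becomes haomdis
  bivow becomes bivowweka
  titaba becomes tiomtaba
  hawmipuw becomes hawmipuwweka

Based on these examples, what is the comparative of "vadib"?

gidofsih and hadis both have last vowel 'i' yet inflect differently (vegidofsih, haomdis), so the last vowel is not what conditions the rule; the final letter is.
"vadib" ends in -b. The stems ending in -b (dezob → deurzob, muzob → muurzob) insert -ur- after the first vowel.
The other patterns: stems ending in -h add the prefix ve-; stems ending in -a or -s insert -om- after the first vowel; stems ending in -w double the final consonant and add -eka.
So vadib → vaurdib.

vaurdib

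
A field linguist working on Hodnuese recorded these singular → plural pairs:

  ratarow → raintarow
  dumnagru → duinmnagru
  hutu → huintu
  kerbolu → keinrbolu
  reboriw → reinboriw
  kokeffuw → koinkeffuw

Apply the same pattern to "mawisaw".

Every pair shown (ratarow → raintarow, dumnagru → duinmnagru, hutu → huintu, …) follows the same rule: insert -in- after the first vowel.
So mawisaw → mainwisaw.

mainwisaw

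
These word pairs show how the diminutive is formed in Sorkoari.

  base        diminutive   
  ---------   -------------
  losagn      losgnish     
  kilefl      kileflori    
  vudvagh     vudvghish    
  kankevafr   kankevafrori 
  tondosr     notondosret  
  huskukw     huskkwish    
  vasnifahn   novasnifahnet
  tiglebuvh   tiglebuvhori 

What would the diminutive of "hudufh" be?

kankevafr and tondosr both end in -r yet inflect differently (kankevafrori, notondosret), so the final letter is not what conditions the rule; the second-to-last letter is.
"hudufh" has second-to-last letter 'f'. The stems whose second-to-last letter is 'f' (kilefl → kileflori, kankevafr → kankevafrori) add -ori.
So hudufh → hudufhori.

hudufhori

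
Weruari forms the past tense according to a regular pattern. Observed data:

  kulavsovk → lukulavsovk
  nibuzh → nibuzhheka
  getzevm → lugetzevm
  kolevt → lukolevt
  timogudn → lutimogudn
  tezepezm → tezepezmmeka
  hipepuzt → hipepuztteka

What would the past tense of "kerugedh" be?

lukerugedh

"kerugedh" has second-to-last letter 'd'. The one such stem in the data (timogudn → lutimogudn) adds the prefix lu-, so the same rule applies.
The other pattern: stems whose second-to-last letter is 'z' double the final consonant and add -eka.
So kerugedh → lukerugedh.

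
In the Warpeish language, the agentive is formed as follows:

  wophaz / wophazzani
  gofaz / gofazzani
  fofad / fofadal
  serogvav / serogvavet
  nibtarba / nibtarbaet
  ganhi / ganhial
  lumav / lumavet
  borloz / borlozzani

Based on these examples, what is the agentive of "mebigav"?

gofaz and fofad both have last vowel 'a' yet inflect differently (gofazzani, fofadal), so the last vowel is not what conditions the rule; the final letter is.
"mebigav" ends in -v. The stems ending in -v (lumav → lumavet, serogvav → serogvavet) add -et.
The other patterns: stems ending in -z double the final consonant and add -ani; stems ending in -d or -i add -al.
So mebigav → mebigavet.

mebigavet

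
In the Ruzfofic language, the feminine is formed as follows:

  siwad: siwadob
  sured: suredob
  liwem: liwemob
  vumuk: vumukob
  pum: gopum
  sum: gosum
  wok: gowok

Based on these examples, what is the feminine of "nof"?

liwem and pum both end in -m yet inflect differently (liwemob, gopum), so the final letter is not what conditions the rule; the number of vowels is.
"nof" has 1 vowel. The stems with 1 vowel (pum → gopum, sum → gosum, wok → gowok) add the prefix go-.
So nof → gonof.

gonof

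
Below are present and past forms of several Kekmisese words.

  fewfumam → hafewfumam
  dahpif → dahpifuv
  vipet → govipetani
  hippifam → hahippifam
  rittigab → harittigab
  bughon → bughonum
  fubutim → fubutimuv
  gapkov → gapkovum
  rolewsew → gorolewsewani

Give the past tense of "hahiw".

hahiwuv

fubutim and fewfumam both end in -m yet inflect differently (fubutimuv, hafewfumam), so the final letter is not what conditions the rule; the last vowel is.
"hahiw" has last vowel 'i'. The stems whose last vowel is 'i' (dahpif → dahpifuv, fubutim → fubutimuv) add -uv.
The other patterns: stems whose last vowel is 'o' add -um; stems whose last vowel is 'e' add go- … -ani around the stem; stems whose last vowel is 'a' add the prefix ha-.
So hahiw → hahiwuv.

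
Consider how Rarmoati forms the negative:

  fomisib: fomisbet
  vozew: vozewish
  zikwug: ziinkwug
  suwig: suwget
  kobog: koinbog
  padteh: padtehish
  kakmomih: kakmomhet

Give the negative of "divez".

divezish

kakmomih and padteh both end in -h yet inflect differently (kakmomhet, padtehish), so the final letter is not what conditions the rule; the last vowel is.
"divez" has last vowel 'e'. The stems whose last vowel is 'e' (padteh → padtehish, vozew → vozewish) add -ish.
The other patterns: stems whose last vowel is 'i' delete the last vowel and add -et; stems whose last vowel is 'o' or 'u' insert -in- after the first vowel.
So divez → divezish.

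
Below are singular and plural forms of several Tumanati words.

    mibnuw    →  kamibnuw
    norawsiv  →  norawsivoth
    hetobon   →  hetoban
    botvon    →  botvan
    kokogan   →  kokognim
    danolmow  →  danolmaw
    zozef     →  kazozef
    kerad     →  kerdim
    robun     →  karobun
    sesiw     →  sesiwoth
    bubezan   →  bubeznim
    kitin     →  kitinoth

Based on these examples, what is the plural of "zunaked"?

kazunaked

"zunaked" has last vowel 'e'. The one such stem in the data (zozef → kazozef) adds the prefix ka-, so the same rule applies.
So zunaked → kazunaked.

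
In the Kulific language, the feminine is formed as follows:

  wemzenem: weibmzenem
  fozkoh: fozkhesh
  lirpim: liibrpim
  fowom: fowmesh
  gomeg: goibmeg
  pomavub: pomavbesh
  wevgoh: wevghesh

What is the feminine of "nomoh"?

nomhesh

"nomoh" has last vowel 'o'. The stems whose last vowel is 'o' (fozkoh → fozkhesh, wevgoh → wevghesh, fowom → fowmesh) delete the last vowel and add -esh.
The other pattern: stems whose last vowel is 'e' or 'i' insert -ib- after the first vowel.
So nomoh → nomhesh.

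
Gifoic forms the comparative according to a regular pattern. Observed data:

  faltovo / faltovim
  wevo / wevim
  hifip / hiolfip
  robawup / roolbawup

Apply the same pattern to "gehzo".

gehzim

wevo and hifip both have 2 vowels yet inflect differently (wevim, hiolfip), so the number of vowels is not what conditions the rule; the final letter is.
"gehzo" ends in -o. The stems ending in -o (faltovo → faltovim, wevo → wevim) drop the final letter and add -im.
So gehzo → gehzim.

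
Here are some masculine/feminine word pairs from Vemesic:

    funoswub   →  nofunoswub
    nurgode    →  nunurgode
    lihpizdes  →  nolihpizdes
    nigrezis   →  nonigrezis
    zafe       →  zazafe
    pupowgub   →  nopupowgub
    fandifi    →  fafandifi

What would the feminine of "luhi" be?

fandifi and nigrezis both have last vowel 'i' yet inflect differently (fafandifi, nonigrezis), so the last vowel is not what conditions the rule; whether the stem ends in a vowel or a consonant is.
"luhi" ends in a vowel. The stems ending in a vowel (nurgode → nunurgode, fandifi → fafandifi, zafe → zazafe) repeat the first consonant+vowel as a prefix.
So luhi → luluhi.

luluhi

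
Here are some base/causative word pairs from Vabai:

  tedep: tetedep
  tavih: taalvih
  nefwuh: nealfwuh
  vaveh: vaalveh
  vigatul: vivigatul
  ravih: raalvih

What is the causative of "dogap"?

nefwuh and vigatul both have last vowel 'u' yet inflect differently (nealfwuh, vivigatul), so the last vowel is not what conditions the rule; the final letter is.
"dogap" ends in -p. The one such stem in the data (tedep → tetedep) repeats the first consonant+vowel as a prefix (as does vigatul), so the same rule applies.
The other pattern: stems ending in -h insert -al- after the first vowel.
So dogap → dodogap.

dodogap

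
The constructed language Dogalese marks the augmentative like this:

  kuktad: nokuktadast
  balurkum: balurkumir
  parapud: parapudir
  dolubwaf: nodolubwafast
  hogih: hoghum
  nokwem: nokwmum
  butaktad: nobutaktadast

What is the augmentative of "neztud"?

kuktad and parapud both end in -d yet inflect differently (nokuktadast, parapudir), so the final letter is not what conditions the rule; the last vowel is.
"neztud" has last vowel 'u'. The stems whose last vowel is 'u' (parapud → parapudir, balurkum → balurkumir) add -ir.
The other patterns: stems whose last vowel is 'a' add no- … -ast around the stem; stems whose last vowel is 'e' or 'i' delete the last vowel and add -um.
So neztud → neztudir.

neztudir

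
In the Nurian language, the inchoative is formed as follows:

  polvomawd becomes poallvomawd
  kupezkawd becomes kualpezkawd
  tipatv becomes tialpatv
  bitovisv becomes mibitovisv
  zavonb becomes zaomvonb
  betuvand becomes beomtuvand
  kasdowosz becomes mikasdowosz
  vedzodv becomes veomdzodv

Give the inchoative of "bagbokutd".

bitovisv and tipatv both end in -v yet inflect differently (mibitovisv, tialpatv), so the final letter is not what conditions the rule; the second-to-last letter is.
"bagbokutd" has second-to-last letter 't'. The one such stem in the data (tipatv → tialpatv) inserts -al- after the first vowel (as do polvomawd, kupezkawd), so the same rule applies.
The other patterns: stems whose second-to-last letter is 's' add the prefix mi-; stems whose second-to-last letter is 'd' or 'n' insert -om- after the first vowel.
So bagbokutd → baalgbokutd.

baalgbokutd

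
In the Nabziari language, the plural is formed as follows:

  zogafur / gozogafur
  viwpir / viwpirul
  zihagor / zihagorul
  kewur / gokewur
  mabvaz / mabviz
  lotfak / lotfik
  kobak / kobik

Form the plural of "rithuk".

"rithuk" has last vowel 'u'. The stems whose last vowel is 'u' (zogafur → gozogafur, kewur → gokewur) add the prefix go-.
The other patterns: stems whose last vowel is 'a' change the last vowel to 'i'; stems whose last vowel is 'i' or 'o' add -ul.
So rithuk → gorithuk.

gorithuk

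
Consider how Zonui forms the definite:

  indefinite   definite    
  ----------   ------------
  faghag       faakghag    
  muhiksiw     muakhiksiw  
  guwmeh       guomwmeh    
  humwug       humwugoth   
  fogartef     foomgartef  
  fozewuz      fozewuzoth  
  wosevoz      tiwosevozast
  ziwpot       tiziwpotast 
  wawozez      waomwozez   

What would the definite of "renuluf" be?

renulufoth

fozewuz and wawozez both end in -z yet inflect differently (fozewuzoth, waomwozez), so the final letter is not what conditions the rule; the last vowel is.
"renuluf" has last vowel 'u'. The stems whose last vowel is 'u' (fozewuz → fozewuzoth, humwug → humwugoth) add -oth.
The other patterns: stems whose last vowel is 'e' insert -om- after the first vowel; stems whose last vowel is 'o' add ti- … -ast around the stem; stems whose last vowel is 'a' or 'i' insert -ak- after the first vowel.
So renuluf → renulufoth.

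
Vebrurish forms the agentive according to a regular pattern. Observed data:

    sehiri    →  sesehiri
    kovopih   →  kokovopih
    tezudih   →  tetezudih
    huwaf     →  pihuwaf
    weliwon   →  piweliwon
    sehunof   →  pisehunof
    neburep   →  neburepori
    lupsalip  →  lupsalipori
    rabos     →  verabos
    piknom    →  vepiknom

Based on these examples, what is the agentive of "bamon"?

pibamon

sehiri and lupsalip both have last vowel 'i' yet inflect differently (sesehiri, lupsalipori), so the last vowel is not what conditions the rule; the final letter is.
"bamon" ends in -n. The one such stem in the data (weliwon → piweliwon) adds the prefix pi-, so the same rule applies.
So bamon → pibamon.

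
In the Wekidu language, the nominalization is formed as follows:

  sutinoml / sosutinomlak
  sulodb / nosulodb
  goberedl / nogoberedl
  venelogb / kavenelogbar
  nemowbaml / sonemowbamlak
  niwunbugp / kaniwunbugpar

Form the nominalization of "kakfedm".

sutinoml and goberedl both end in -l yet inflect differently (sosutinomlak, nogoberedl), so the final letter is not what conditions the rule; the second-to-last letter is.
"kakfedm" has second-to-last letter 'd'. The stems whose second-to-last letter is 'd' (goberedl → nogoberedl, sulodb → nosulodb) add the prefix no-.
So kakfedm → nokakfedm.

nokakfedm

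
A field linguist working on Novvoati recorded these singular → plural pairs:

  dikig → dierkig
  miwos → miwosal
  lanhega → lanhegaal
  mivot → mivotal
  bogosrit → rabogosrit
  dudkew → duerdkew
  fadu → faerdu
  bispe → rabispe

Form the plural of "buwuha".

mivot and bogosrit both end in -t yet inflect differently (mivotal, rabogosrit), so the final letter is not what conditions the rule; the first letter is.
"buwuha" begins with b-. The stems beginning with b- (bogosrit → rabogosrit, bispe → rabispe) add the prefix ra-.
The other patterns: stems beginning with l- or m- add -al; stems beginning with d- or f- insert -er- after the first vowel.
So buwuha → rabuwuha.

rabuwuha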